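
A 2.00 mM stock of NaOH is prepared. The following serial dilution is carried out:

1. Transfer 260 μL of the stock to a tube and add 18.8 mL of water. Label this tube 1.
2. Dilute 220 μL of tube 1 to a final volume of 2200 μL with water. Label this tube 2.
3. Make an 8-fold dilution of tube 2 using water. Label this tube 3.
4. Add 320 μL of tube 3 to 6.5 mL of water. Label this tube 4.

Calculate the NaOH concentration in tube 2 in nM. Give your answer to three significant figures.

2.73 × 10^3 nM

Step 1: 260 μL + 18.8 mL = 19060 μL total → factor 19060/260 = 73.308
Step 2: 220 μL brought to 2200 μL → factor 2200/220 = 10
Dilution factor through tube 2 = 73.308 × 10 = 733.08
[tube 2] = 2.00 mM / 733.08 = 0.002728 mM = 2.73 × 10^3 nM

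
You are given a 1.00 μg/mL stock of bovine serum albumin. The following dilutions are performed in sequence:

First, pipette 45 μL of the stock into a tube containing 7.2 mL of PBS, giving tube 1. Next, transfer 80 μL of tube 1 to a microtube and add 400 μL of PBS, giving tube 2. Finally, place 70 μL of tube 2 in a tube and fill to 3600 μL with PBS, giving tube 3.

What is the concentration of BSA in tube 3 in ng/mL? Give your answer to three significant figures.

0.0201 ng/mL

Step 1: 45 μL + 7.2 mL = 7245 μL total → factor 7245/45 = 161
Step 2: 80 μL + 400 μL = 480 μL total → factor 480/80 = 6
Step 3: 70 μL brought to 3600 μL → factor 3600/70 = 51.429
Overall dilution factor = 161 × 6 × 51.429 = 49680
Final = 1.00 μg/mL / 49680 = 2.013 × 10^-5 μg/mL = 0.0201 ng/mL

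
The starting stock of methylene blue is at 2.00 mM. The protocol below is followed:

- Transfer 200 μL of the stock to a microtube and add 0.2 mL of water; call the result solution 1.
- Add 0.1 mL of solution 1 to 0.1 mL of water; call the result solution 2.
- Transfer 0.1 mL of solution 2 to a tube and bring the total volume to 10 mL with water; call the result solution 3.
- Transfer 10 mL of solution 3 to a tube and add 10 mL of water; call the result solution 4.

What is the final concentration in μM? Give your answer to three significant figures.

Step 1: 200 μL + 0.2 mL = 400 μL total → factor 400/200 = 2
Step 2: 0.1 mL + 0.1 mL = 0.2 mL total → factor 0.2/0.1 = 2
Step 3: 0.1 mL brought to 10 mL → factor 10/0.1 = 100
Step 4: 10 mL + 10 mL = 20 mL total → factor 20/10 = 2
Overall dilution factor = 2 × 2 × 100 × 2 = 800
Final = 2.00 mM / 800 = 0.002500 mM = 2.50 μM

2.50 μM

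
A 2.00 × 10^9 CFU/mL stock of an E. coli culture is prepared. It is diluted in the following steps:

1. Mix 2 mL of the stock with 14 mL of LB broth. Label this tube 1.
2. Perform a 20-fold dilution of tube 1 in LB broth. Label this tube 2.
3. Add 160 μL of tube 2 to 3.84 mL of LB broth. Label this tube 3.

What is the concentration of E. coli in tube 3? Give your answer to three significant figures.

5.00 × 10^5 CFU/mL

Step 1: 2 mL + 14 mL = 16 mL total → factor 16/2 = 8
Step 2: 20-fold → factor 20
Step 3: 160 μL + 3.84 mL = 4000 μL total → factor 4000/160 = 25
Dilution factor through tube 3 = 8 × 20 × 25 = 4000
[tube 3] = 2.00 × 10^9 CFU/mL / 4000 = 5.00 × 10^5 CFU/mL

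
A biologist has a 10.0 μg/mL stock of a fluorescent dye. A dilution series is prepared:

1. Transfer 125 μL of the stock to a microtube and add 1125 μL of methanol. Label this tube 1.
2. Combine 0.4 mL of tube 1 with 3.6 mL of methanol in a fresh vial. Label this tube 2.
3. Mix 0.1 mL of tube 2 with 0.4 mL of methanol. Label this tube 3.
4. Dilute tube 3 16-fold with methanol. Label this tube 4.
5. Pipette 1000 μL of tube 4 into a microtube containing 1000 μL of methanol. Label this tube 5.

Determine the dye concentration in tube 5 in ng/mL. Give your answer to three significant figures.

Step 1: 125 μL + 1125 μL = 1250 μL total → factor 1250/125 = 10
Step 2: 0.4 mL + 3.6 mL = 4 mL total → factor 4/0.4 = 10
Step 3: 0.1 mL + 0.4 mL = 0.5 mL total → factor 0.5/0.1 = 5
Step 4: 16-fold → factor 16
Step 5: 1000 μL + 1000 μL = 2000 μL total → factor 2000/1000 = 2
Overall dilution factor = 10 × 10 × 5 × 16 × 2 = 16000
Final = 10.0 μg/mL / 16000 = 0.0006250 μg/mL = 0.625 ng/mL

0.625 ng/mL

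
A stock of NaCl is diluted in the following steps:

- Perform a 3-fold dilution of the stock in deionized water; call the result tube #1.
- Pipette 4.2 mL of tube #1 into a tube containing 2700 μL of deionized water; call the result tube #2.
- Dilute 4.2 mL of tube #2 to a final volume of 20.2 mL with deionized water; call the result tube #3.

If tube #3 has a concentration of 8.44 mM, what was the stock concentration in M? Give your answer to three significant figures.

0.200 M

Step 1: 3-fold → factor 3
Step 2: 4.2 mL + 2700 μL = 6.9 mL total → factor 6.9/4.2 = 1.6429
Step 3: 4.2 mL brought to 20.2 mL → factor 20.2/4.2 = 4.8095
Overall dilution factor = 3 × 1.6429 × 4.8095 = 23.704
Stock = 8.44 mM × 23.704 = 200.1 mM = 0.200 M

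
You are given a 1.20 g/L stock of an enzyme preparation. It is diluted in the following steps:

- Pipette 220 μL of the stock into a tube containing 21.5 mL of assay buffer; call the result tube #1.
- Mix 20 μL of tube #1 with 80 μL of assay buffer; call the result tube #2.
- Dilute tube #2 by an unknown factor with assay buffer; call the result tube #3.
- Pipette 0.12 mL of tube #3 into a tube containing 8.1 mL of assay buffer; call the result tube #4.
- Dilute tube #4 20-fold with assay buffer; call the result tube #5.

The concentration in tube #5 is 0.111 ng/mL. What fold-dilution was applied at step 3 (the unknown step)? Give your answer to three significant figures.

16.0-fold

Step 1: 220 μL + 21.5 mL = 21720 μL total → factor 21720/220 = 98.727
Step 2: 20 μL + 80 μL = 100 μL total → factor 100/20 = 5
Step 3: unknown factor x
Step 4: 0.12 mL + 8.1 mL = 8.22 mL total → factor 8.22/0.12 = 68.5
Step 5: 20-fold → factor 20
Product of known-step factors = 6.7628 × 10^5
Overall factor = 1.20 g/L / (0.111 ng/mL) = 1.0811 × 10^7
x = 1.0811 × 10^7 / 6.7628 × 10^5 = 16.0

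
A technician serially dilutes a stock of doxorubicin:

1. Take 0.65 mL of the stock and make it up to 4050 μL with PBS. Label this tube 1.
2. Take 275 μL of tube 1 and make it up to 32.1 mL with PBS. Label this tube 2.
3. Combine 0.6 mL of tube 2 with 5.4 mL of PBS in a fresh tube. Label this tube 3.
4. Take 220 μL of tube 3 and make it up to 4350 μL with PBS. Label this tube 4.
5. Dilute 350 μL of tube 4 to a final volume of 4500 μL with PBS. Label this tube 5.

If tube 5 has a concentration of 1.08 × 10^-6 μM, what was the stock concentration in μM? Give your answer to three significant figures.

Step 1: 0.65 mL brought to 4050 μL → factor 4.05/0.65 = 6.2308
Step 2: 275 μL brought to 32.1 mL → factor 32100/275 = 116.73
Step 3: 0.6 mL + 5.4 mL = 6 mL total → factor 6/0.6 = 10
Step 4: 220 μL brought to 4350 μL → factor 4350/220 = 19.773
Step 5: 350 μL brought to 4500 μL → factor 4500/350 = 12.857
Overall dilution factor = 6.2308 × 116.73 × 10 × 19.773 × 12.857 = 1.8489 × 10^6
Stock = 1.08 × 10^-6 μM × 1.8489 × 10^6 = 2.00 μM

2.00 μM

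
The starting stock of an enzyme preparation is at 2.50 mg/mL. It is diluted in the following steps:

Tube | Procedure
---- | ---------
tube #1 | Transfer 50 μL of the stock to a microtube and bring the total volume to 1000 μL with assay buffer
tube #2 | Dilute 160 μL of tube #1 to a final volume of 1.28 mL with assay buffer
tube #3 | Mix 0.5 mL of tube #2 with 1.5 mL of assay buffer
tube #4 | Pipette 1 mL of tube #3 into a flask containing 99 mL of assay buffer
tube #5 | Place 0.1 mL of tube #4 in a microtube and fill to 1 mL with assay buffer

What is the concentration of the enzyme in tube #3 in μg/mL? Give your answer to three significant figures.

3.91 μg/mL

Step 1: 50 μL brought to 1000 μL → factor 1000/50 = 20
Step 2: 160 μL brought to 1.28 mL → factor 1280/160 = 8
Step 3: 0.5 mL + 1.5 mL = 2 mL total → factor 2/0.5 = 4
Dilution factor through tube #3 = 20 × 8 × 4 = 640
[tube #3] = 2.50 mg/mL / 640 = 0.003906 mg/mL = 3.91 μg/mL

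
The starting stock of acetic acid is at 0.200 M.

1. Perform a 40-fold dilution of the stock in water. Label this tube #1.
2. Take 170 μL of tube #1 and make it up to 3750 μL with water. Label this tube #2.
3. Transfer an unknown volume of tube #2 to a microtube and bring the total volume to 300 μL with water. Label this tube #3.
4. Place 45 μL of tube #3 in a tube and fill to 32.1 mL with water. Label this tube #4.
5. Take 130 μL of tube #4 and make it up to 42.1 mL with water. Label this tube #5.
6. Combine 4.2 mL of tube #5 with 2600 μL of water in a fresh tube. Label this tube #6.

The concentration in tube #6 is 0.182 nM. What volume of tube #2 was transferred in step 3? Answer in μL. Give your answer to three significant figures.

90.1 μL

Step 1: 40-fold → factor 40
Step 2: 170 μL brought to 3750 μL → factor 3750/170 = 22.059
Step 3: v brought to 300 μL → factor = 300 μL/v
Step 4: 45 μL brought to 32.1 mL → factor 32100/45 = 713.33
Step 5: 130 μL brought to 42.1 mL → factor 42100/130 = 323.85
Step 6: 4.2 mL + 2600 μL = 6.8 mL total → factor 6.8/4.2 = 1.619
Product of known-step factors = 3.3001 × 10^8
Overall factor = 0.200 M / (0.182 nM) = 1.0989 × 10^9
Step-3 factor = 1.0989 × 10^9 / 3.3001 × 10^8 = 3.3299
v = 300 μL / 3.3299 = 90.1 μL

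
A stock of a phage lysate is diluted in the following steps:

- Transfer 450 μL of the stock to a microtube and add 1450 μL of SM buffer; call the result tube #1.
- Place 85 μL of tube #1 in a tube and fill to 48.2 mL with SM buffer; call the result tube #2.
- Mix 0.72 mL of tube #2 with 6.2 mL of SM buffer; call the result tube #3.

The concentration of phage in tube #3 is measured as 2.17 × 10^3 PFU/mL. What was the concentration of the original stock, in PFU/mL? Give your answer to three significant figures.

4.99 × 10^7 PFU/mL

Step 1: 450 μL + 1450 μL = 1900 μL total → factor 1900/450 = 4.2222
Step 2: 85 μL brought to 48.2 mL → factor 48200/85 = 567.06
Step 3: 0.72 mL + 6.2 mL = 6.92 mL total → factor 6.92/0.72 = 9.6111
Overall dilution factor = 4.2222 × 567.06 × 9.6111 = 23011
Stock = 2.17 × 10^3 PFU/mL × 23011 = 4.99 × 10^7 PFU/mL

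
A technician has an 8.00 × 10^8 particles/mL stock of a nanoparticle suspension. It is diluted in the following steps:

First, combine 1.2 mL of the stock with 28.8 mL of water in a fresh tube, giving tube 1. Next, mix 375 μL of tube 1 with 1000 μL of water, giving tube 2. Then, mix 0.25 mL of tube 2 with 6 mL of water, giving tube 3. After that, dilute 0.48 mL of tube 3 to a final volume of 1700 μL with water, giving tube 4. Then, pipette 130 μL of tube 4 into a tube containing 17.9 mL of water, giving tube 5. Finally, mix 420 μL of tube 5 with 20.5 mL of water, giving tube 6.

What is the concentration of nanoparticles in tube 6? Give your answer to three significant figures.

14.3 particles/mL

Step 1: 1.2 mL + 28.8 mL = 30 mL total → factor 30/1.2 = 25
Step 2: 375 μL + 1000 μL = 1375 μL total → factor 1375/375 = 3.6667
Step 3: 0.25 mL + 6 mL = 6.25 mL total → factor 6.25/0.25 = 25
Step 4: 0.48 mL brought to 1700 μL → factor 1.7/0.48 = 3.5417
Step 5: 130 μL + 17.9 mL = 18030 μL total → factor 18030/130 = 138.69
Step 6: 420 μL + 20.5 mL = 20920 μL total → factor 20920/420 = 49.81
Overall dilution factor = 25 × 3.6667 × 25 × 3.5417 × 138.69 × 49.81 = 5.6069 × 10^7
Final = 8.00 × 10^8 particles/mL / 5.6069 × 10^7 = 14.3 particles/mL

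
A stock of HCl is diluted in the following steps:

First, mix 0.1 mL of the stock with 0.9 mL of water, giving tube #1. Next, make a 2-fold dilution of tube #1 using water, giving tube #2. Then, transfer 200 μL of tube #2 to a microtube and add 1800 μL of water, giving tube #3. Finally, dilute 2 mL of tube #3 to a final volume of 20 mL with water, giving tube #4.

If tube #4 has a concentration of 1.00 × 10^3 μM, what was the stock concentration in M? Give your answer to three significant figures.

Step 1: 0.1 mL + 0.9 mL = 1 mL total → factor 1/0.1 = 10
Step 2: 2-fold → factor 2
Step 3: 200 μL + 1800 μL = 2000 μL total → factor 2000/200 = 10
Step 4: 2 mL brought to 20 mL → factor 20/2 = 10
Overall dilution factor = 10 × 2 × 10 × 10 = 2000
Stock = 1.00 × 10^3 μM × 2000 = 2.000 × 10^6 μM = 2.00 M

2.00 M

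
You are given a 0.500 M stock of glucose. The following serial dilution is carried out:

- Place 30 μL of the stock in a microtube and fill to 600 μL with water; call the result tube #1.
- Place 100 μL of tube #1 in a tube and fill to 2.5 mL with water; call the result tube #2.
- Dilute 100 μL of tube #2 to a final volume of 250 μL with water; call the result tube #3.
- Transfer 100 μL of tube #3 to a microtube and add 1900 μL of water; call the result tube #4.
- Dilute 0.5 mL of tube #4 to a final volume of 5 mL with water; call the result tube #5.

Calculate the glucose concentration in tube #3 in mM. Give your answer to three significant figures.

Step 1: 30 μL brought to 600 μL → factor 600/30 = 20
Step 2: 100 μL brought to 2.5 mL → factor 2500/100 = 25
Step 3: 100 μL brought to 250 μL → factor 250/100 = 2.5
Dilution factor through tube #3 = 20 × 25 × 2.5 = 1250
[tube #3] = 0.500 M / 1250 = 0.0004000 M = 0.400 mM

0.400 mM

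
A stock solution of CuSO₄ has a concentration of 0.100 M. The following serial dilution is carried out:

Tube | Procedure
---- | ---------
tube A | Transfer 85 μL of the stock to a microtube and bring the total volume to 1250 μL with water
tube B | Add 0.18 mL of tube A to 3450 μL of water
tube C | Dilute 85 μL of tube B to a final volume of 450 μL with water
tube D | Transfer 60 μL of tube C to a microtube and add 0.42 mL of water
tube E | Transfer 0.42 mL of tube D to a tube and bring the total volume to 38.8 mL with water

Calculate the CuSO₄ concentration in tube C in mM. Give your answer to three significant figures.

0.0637 mM

Step 1: 85 μL brought to 1250 μL → factor 1250/85 = 14.706
Step 2: 0.18 mL + 3450 μL = 3.63 mL total → factor 3.63/0.18 = 20.167
Step 3: 85 μL brought to 450 μL → factor 450/85 = 5.2941
Dilution factor through tube C = 14.706 × 20.167 × 5.2941 = 1570.1
[tube C] = 0.100 M / 1570.1 = 6.369 × 10^-5 M = 0.0637 mM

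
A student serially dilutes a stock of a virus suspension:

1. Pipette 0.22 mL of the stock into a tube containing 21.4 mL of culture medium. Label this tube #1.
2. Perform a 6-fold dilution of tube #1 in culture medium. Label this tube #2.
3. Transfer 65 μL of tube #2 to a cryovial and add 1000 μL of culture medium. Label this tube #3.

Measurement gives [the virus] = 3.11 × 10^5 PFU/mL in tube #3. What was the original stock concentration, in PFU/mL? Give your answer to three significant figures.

Step 1: 0.22 mL + 21.4 mL = 21.62 mL total → factor 21.62/0.22 = 98.273
Step 2: 6-fold → factor 6
Step 3: 65 μL + 1000 μL = 1065 μL total → factor 1065/65 = 16.385
Overall dilution factor = 98.273 × 6 × 16.385 = 9661
Stock = 3.11 × 10^5 PFU/mL × 9661 = 3.00 × 10^9 PFU/mL

3.00 × 10^9 PFU/mL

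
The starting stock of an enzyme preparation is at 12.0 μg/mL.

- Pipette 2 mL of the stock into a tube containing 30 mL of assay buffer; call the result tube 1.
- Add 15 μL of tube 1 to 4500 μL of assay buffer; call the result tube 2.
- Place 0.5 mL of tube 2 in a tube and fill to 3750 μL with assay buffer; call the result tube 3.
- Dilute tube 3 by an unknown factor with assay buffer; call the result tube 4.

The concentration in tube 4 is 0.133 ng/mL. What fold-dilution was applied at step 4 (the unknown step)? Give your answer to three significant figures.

Step 1: 2 mL + 30 mL = 32 mL total → factor 32/2 = 16
Step 2: 15 μL + 4500 μL = 4515 μL total → factor 4515/15 = 301
Step 3: 0.5 mL brought to 3750 μL → factor 3.75/0.5 = 7.5
Step 4: unknown factor x
Product of known-step factors = 36120
Overall factor = 12.0 μg/mL / (0.133 ng/mL) = 90226
x = 90226 / 36120 = 2.50

2.50-fold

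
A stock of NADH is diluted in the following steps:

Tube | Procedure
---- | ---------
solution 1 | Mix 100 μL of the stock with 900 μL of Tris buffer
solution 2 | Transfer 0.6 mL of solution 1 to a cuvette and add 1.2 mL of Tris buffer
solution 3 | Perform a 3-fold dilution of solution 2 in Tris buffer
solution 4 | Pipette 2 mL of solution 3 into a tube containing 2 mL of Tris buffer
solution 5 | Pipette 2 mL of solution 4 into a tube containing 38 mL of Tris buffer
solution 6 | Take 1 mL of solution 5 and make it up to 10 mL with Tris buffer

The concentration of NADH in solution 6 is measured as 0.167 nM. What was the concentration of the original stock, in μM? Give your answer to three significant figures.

Step 1: 100 μL + 900 μL = 1000 μL total → factor 1000/100 = 10
Step 2: 0.6 mL + 1.2 mL = 1.8 mL total → factor 1.8/0.6 = 3
Step 3: 3-fold → factor 3
Step 4: 2 mL + 2 mL = 4 mL total → factor 4/2 = 2
Step 5: 2 mL + 38 mL = 40 mL total → factor 40/2 = 20
Step 6: 1 mL brought to 10 mL → factor 10/1 = 10
Overall dilution factor = 10 × 3 × 3 × 2 × 20 × 10 = 36000
Stock = 0.167 nM × 36000 = 6012 nM = 6.01 μM

6.01 μM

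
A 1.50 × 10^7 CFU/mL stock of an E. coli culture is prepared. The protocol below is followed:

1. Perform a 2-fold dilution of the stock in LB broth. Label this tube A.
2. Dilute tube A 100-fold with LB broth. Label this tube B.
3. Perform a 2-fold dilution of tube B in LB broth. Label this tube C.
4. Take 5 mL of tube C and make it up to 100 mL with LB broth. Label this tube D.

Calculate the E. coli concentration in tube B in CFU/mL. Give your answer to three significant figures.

Step 1: 2-fold → factor 2
Step 2: 100-fold → factor 100
Dilution factor through tube B = 2 × 100 = 200
[tube B] = 1.50 × 10^7 CFU/mL / 200 = 7.50 × 10^4 CFU/mL

7.50 × 10^4 CFU/mL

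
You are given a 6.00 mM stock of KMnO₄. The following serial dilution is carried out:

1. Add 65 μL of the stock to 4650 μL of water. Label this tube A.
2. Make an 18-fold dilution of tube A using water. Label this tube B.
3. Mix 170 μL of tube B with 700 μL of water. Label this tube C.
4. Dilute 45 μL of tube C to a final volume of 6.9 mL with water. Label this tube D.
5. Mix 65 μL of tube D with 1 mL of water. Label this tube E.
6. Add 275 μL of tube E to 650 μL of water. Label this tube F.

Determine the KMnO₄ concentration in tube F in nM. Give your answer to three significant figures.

Step 1: 65 μL + 4650 μL = 4715 μL total → factor 4715/65 = 72.538
Step 2: 18-fold → factor 18
Step 3: 170 μL + 700 μL = 870 μL total → factor 870/170 = 5.1176
Step 4: 45 μL brought to 6.9 mL → factor 6900/45 = 153.33
Step 5: 65 μL + 1 mL = 1065 μL total → factor 1065/65 = 16.385
Step 6: 275 μL + 650 μL = 925 μL total → factor 925/275 = 3.3636
Overall dilution factor = 72.538 × 18 × 5.1176 × 153.33 × 16.385 × 3.3636 = 5.6467 × 10^7
Final = 6.00 mM / 5.6467 × 10^7 = 1.063 × 10^-7 mM = 0.106 nM

0.106 nM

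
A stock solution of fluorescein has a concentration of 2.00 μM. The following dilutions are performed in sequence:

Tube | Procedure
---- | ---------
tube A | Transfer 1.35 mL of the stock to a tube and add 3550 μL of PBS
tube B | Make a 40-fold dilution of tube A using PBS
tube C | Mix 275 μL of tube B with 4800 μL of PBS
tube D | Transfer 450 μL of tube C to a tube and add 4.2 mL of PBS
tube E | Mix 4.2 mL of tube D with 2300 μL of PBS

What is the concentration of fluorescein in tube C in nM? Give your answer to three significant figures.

0.746 nM

Step 1: 1.35 mL + 3550 μL = 4.9 mL total → factor 4.9/1.35 = 3.6296
Step 2: 40-fold → factor 40
Step 3: 275 μL + 4800 μL = 5075 μL total → factor 5075/275 = 18.455
Dilution factor through tube C = 3.6296 × 40 × 18.455 = 2679.3
[tube C] = 2.00 μM / 2679.3 = 0.0007465 μM = 0.746 nM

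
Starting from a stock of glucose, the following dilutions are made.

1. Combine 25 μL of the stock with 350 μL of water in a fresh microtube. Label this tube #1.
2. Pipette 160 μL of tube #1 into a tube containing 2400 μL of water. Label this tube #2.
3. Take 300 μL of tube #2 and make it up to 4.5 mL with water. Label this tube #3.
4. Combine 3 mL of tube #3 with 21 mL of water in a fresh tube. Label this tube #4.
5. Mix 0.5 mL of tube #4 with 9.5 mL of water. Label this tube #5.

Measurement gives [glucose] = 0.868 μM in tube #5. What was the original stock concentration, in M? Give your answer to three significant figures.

Step 1: 25 μL + 350 μL = 375 μL total → factor 375/25 = 15
Step 2: 160 μL + 2400 μL = 2560 μL total → factor 2560/160 = 16
Step 3: 300 μL brought to 4.5 mL → factor 4500/300 = 15
Step 4: 3 mL + 21 mL = 24 mL total → factor 24/3 = 8
Step 5: 0.5 mL + 9.5 mL = 10 mL total → factor 10/0.5 = 20
Overall dilution factor = 15 × 16 × 15 × 8 × 20 = 5.76 × 10^5
Stock = 0.868 μM × 5.76 × 10^5 = 5.000 × 10^5 μM = 0.500 M

0.500 M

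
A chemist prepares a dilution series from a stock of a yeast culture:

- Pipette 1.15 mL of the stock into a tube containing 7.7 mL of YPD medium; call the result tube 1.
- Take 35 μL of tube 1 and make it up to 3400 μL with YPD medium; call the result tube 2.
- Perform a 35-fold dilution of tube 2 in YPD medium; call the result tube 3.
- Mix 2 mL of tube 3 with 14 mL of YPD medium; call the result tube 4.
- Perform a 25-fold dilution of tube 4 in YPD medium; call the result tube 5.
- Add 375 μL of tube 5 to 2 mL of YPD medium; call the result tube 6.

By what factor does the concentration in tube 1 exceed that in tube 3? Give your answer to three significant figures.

3.40 × 10^3

Step 1: 1.15 mL + 7.7 mL = 8.85 mL total → factor 8.85/1.15 = 7.6957
Step 2: 35 μL brought to 3400 μL → factor 3400/35 = 97.143
Step 3: 35-fold → factor 35
Dilution factor to tube 1 = 7.6957; to tube 3 = 26165
[tube 1]/[tube 3] = (factor to tube 3)/(factor to tube 1) = 26165/7.6957 = 3.40 × 10^3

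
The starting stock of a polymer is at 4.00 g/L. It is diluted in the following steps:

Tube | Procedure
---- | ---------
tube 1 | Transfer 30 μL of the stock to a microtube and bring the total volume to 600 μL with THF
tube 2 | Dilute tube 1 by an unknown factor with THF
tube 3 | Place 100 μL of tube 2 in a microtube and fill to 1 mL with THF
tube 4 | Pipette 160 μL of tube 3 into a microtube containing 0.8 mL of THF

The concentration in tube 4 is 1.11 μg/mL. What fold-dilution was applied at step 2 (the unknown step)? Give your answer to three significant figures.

3.00-fold

Step 1: 30 μL brought to 600 μL → factor 600/30 = 20
Step 2: unknown factor x
Step 3: 100 μL brought to 1 mL → factor 1000/100 = 10
Step 4: 160 μL + 0.8 mL = 960 μL total → factor 960/160 = 6
Product of known-step factors = 1200
Overall factor = 4.00 g/L / (1.11 μg/mL) = 3603.6
x = 3603.6 / 1200 = 3.00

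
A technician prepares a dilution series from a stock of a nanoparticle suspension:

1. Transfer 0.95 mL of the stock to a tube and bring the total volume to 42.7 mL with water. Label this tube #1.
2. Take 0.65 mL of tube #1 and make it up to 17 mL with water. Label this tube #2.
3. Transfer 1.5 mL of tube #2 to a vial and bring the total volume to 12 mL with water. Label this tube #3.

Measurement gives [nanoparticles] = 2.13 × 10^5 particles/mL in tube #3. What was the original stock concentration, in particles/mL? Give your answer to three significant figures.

Step 1: 0.95 mL brought to 42.7 mL → factor 42.7/0.95 = 44.947
Step 2: 0.65 mL brought to 17 mL → factor 17/0.65 = 26.154
Step 3: 1.5 mL brought to 12 mL → factor 12/1.5 = 8
Overall dilution factor = 44.947 × 26.154 × 8 = 9404.4
Stock = 2.13 × 10^5 particles/mL × 9404.4 = 2.00 × 10^9 particles/mL

2.00 × 10^9 particles/mL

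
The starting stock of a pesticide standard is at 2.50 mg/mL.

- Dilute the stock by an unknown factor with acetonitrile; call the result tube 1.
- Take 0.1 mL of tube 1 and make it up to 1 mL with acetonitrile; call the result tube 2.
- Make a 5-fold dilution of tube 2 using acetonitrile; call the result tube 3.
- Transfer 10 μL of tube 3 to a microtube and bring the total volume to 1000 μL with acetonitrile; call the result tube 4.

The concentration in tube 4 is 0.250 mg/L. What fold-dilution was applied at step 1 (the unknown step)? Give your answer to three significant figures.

2.00-fold

Step 1: unknown factor x
Step 2: 0.1 mL brought to 1 mL → factor 1/0.1 = 10
Step 3: 5-fold → factor 5
Step 4: 10 μL brought to 1000 μL → factor 1000/10 = 100
Product of known-step factors = 5000
Overall factor = 2.50 mg/mL / (0.250 mg/L) = 10000
x = 10000 / 5000 = 2.00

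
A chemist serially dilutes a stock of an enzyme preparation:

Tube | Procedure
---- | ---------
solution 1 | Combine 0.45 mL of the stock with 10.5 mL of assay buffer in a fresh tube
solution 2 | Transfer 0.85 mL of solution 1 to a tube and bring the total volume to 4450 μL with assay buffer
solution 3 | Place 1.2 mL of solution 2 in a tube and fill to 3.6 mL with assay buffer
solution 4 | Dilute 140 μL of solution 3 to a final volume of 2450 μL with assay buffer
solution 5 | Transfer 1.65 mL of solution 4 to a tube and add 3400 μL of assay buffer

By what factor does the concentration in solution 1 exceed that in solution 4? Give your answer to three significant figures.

Step 1: 0.45 mL + 10.5 mL = 10.95 mL total → factor 10.95/0.45 = 24.333
Step 2: 0.85 mL brought to 4450 μL → factor 4.45/0.85 = 5.2353
Step 3: 1.2 mL brought to 3.6 mL → factor 3.6/1.2 = 3
Step 4: 140 μL brought to 2450 μL → factor 2450/140 = 17.5
Dilution factor to solution 1 = 24.333; to solution 4 = 6688.1
[solution 1]/[solution 4] = (factor to solution 4)/(factor to solution 1) = 6688.1/24.333 = 275

275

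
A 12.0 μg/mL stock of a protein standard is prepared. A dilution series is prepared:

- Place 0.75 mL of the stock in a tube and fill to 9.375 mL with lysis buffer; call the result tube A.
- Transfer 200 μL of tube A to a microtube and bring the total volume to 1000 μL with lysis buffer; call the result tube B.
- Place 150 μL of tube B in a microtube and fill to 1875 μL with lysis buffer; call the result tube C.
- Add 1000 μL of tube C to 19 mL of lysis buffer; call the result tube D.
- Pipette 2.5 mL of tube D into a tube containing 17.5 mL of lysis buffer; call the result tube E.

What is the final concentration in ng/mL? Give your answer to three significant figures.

Step 1: 0.75 mL brought to 9.375 mL → factor 9.375/0.75 = 12.5
Step 2: 200 μL brought to 1000 μL → factor 1000/200 = 5
Step 3: 150 μL brought to 1875 μL → factor 1875/150 = 12.5
Step 4: 1000 μL + 19 mL = 20000 μL total → factor 20000/1000 = 20
Step 5: 2.5 mL + 17.5 mL = 20 mL total → factor 20/2.5 = 8
Overall dilution factor = 12.5 × 5 × 12.5 × 20 × 8 = 1.25 × 10^5
Final = 12.0 μg/mL / 1.25 × 10^5 = 9.600 × 10^-5 μg/mL = 0.0960 ng/mL

0.0960 ng/mL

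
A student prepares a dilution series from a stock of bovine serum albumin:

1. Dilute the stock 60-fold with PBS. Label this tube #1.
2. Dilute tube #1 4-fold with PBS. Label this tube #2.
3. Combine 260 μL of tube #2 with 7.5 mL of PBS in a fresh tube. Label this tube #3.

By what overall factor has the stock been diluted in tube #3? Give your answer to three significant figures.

7.16 × 10^3

Step 1: 60-fold → factor 60
Step 2: 4-fold → factor 4
Step 3: 260 μL + 7.5 mL = 7760 μL total → factor 7760/260 = 29.846
Overall dilution factor = 60 × 4 × 29.846 = 7163.1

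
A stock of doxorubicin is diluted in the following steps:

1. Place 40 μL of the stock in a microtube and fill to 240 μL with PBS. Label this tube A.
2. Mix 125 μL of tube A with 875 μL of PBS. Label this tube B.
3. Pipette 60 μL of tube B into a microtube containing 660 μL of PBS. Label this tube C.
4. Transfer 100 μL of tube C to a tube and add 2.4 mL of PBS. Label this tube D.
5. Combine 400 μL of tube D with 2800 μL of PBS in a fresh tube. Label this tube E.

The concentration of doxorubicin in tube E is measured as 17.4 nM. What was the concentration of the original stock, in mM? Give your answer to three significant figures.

Step 1: 40 μL brought to 240 μL → factor 240/40 = 6
Step 2: 125 μL + 875 μL = 1000 μL total → factor 1000/125 = 8
Step 3: 60 μL + 660 μL = 720 μL total → factor 720/60 = 12
Step 4: 100 μL + 2.4 mL = 2500 μL total → factor 2500/100 = 25
Step 5: 400 μL + 2800 μL = 3200 μL total → factor 3200/400 = 8
Overall dilution factor = 6 × 8 × 12 × 25 × 8 = 1.152 × 10^5
Stock = 17.4 nM × 1.152 × 10^5 = 2.004 × 10^6 nM = 2.00 mM

2.00 mM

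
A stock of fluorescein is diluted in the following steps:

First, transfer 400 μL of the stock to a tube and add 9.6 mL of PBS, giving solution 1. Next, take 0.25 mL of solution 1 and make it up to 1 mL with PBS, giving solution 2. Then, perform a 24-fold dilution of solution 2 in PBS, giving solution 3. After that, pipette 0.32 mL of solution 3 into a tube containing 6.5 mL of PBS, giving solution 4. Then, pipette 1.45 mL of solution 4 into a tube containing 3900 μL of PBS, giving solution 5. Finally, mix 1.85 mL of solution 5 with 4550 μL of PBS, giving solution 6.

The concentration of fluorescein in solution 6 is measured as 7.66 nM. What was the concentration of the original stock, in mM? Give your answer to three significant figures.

5.00 mM

Step 1: 400 μL + 9.6 mL = 10000 μL total → factor 10000/400 = 25
Step 2: 0.25 mL brought to 1 mL → factor 1/0.25 = 4
Step 3: 24-fold → factor 24
Step 4: 0.32 mL + 6.5 mL = 6.82 mL total → factor 6.82/0.32 = 21.312
Step 5: 1.45 mL + 3900 μL = 5.35 mL total → factor 5.35/1.45 = 3.6897
Step 6: 1.85 mL + 4550 μL = 6.4 mL total → factor 6.4/1.85 = 3.4595
Overall dilution factor = 25 × 4 × 24 × 21.312 × 3.6897 × 3.4595 = 6.5289 × 10^5
Stock = 7.66 nM × 6.5289 × 10^5 = 5.001 × 10^6 nM = 5.00 mM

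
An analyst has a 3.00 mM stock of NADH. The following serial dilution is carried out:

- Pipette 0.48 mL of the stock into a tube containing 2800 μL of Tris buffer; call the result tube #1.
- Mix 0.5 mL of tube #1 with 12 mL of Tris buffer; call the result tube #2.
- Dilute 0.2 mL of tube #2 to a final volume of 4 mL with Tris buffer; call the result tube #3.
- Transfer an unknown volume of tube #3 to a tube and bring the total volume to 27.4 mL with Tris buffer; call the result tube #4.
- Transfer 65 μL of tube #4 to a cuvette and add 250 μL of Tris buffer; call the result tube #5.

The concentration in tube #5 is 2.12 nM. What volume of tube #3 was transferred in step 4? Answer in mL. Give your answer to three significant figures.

Step 1: 0.48 mL + 2800 μL = 3.28 mL total → factor 3.28/0.48 = 6.8333
Step 2: 0.5 mL + 12 mL = 12.5 mL total → factor 12.5/0.5 = 25
Step 3: 0.2 mL brought to 4 mL → factor 4/0.2 = 20
Step 4: v brought to 27.4 mL → factor = 27.4 mL/v
Step 5: 65 μL + 250 μL = 315 μL total → factor 315/65 = 4.8462
Product of known-step factors = 16558
Overall factor = 3.00 mM / (2.12 nM) = 1.4151 × 10^6
Step-4 factor = 1.4151 × 10^6 / 16558 = 85.464
v = 27.4 mL / 85.464 = 0.321 mL

0.321 mL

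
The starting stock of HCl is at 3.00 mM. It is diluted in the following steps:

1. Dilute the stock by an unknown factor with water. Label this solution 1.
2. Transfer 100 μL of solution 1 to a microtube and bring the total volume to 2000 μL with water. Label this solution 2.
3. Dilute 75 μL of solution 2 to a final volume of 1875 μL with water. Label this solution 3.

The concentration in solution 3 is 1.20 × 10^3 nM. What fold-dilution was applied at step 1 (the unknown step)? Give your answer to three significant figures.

5.00-fold

Step 1: unknown factor x
Step 2: 100 μL brought to 2000 μL → factor 2000/100 = 20
Step 3: 75 μL brought to 1875 μL → factor 1875/75 = 25
Product of known-step factors = 500
Overall factor = 3.00 mM / (1.20 × 10^3 nM) = 2500
x = 2500 / 500 = 5.00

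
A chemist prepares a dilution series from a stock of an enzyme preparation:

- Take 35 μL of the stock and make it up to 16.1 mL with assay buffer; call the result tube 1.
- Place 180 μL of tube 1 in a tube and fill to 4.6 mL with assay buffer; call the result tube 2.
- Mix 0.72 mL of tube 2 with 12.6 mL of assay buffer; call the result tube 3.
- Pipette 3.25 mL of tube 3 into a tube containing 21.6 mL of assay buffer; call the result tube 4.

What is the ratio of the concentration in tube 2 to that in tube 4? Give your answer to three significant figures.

Step 1: 35 μL brought to 16.1 mL → factor 16100/35 = 460
Step 2: 180 μL brought to 4.6 mL → factor 4600/180 = 25.556
Step 3: 0.72 mL + 12.6 mL = 13.32 mL total → factor 13.32/0.72 = 18.5
Step 4: 3.25 mL + 21.6 mL = 24.85 mL total → factor 24.85/3.25 = 7.6462
Dilution factor to tube 2 = 11756; to tube 4 = 1.6629 × 10^6
[tube 2]/[tube 4] = (factor to tube 4)/(factor to tube 2) = 1.6629 × 10^6/11756 = 141

141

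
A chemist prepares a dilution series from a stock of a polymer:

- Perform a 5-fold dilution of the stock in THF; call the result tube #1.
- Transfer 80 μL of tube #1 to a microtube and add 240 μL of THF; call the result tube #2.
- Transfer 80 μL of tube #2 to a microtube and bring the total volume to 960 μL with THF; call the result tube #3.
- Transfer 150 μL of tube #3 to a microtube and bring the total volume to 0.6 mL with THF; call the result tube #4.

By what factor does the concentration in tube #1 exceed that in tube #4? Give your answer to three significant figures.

Step 1: 5-fold → factor 5
Step 2: 80 μL + 240 μL = 320 μL total → factor 320/80 = 4
Step 3: 80 μL brought to 960 μL → factor 960/80 = 12
Step 4: 150 μL brought to 0.6 mL → factor 600/150 = 4
Dilution factor to tube #1 = 5; to tube #4 = 960
[tube #1]/[tube #4] = (factor to tube #4)/(factor to tube #1) = 960/5 = 192

192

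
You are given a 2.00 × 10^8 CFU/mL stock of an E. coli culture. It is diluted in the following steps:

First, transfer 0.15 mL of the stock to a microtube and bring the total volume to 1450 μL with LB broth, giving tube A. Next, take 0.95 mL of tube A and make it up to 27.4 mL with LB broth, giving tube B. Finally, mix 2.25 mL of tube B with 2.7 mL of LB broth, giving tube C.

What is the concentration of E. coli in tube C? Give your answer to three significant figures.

Step 1: 0.15 mL brought to 1450 μL → factor 1.45/0.15 = 9.6667
Step 2: 0.95 mL brought to 27.4 mL → factor 27.4/0.95 = 28.842
Step 3: 2.25 mL + 2.7 mL = 4.95 mL total → factor 4.95/2.25 = 2.2
Overall dilution factor = 9.6667 × 28.842 × 2.2 = 613.38
Final = 2.00 × 10^8 CFU/mL / 613.38 = 3.26 × 10^5 CFU/mL

3.26 × 10^5 CFU/mL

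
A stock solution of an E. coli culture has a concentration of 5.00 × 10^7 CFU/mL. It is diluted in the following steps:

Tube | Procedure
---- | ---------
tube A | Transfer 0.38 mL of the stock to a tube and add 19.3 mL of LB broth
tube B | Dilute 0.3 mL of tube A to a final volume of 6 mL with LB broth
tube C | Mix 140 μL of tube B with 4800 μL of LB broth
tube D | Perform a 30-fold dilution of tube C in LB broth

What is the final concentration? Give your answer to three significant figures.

45.6 CFU/mL

Step 1: 0.38 mL + 19.3 mL = 19.68 mL total → factor 19.68/0.38 = 51.789
Step 2: 0.3 mL brought to 6 mL → factor 6/0.3 = 20
Step 3: 140 μL + 4800 μL = 4940 μL total → factor 4940/140 = 35.286
Step 4: 30-fold → factor 30
Overall dilution factor = 51.789 × 20 × 35.286 × 30 = 1.0965 × 10^6
Final = 5.00 × 10^7 CFU/mL / 1.0965 × 10^6 = 45.6 CFU/mL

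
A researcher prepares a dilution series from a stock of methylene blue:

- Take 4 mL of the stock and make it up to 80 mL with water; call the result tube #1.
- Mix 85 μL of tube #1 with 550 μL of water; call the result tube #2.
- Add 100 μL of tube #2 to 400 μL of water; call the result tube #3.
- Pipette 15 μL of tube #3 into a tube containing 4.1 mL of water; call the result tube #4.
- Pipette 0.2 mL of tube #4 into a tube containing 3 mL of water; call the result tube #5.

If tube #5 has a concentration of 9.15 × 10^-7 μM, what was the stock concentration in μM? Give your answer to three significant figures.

Step 1: 4 mL brought to 80 mL → factor 80/4 = 20
Step 2: 85 μL + 550 μL = 635 μL total → factor 635/85 = 7.4706
Step 3: 100 μL + 400 μL = 500 μL total → factor 500/100 = 5
Step 4: 15 μL + 4.1 mL = 4115 μL total → factor 4115/15 = 274.33
Step 5: 0.2 mL + 3 mL = 3.2 mL total → factor 3.2/0.2 = 16
Overall dilution factor = 20 × 7.4706 × 5 × 274.33 × 16 = 3.2791 × 10^6
Stock = 9.15 × 10^-7 μM × 3.2791 × 10^6 = 3.00 μM

3.00 μM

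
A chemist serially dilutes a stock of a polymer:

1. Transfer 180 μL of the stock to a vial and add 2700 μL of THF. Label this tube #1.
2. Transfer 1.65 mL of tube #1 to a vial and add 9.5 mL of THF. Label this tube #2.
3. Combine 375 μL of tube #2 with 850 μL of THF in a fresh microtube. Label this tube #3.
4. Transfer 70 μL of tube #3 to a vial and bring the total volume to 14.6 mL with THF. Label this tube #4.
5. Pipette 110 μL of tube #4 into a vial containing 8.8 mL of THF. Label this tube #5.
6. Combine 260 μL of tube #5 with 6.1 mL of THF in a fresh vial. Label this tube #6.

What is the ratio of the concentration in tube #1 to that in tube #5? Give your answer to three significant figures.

3.73 × 10^5

Step 1: 180 μL + 2700 μL = 2880 μL total → factor 2880/180 = 16
Step 2: 1.65 mL + 9.5 mL = 11.15 mL total → factor 11.15/1.65 = 6.7576
Step 3: 375 μL + 850 μL = 1225 μL total → factor 1225/375 = 3.2667
Step 4: 70 μL brought to 14.6 mL → factor 14600/70 = 208.57
Step 5: 110 μL + 8.8 mL = 8910 μL total → factor 8910/110 = 81
Dilution factor to tube #1 = 16; to tube #5 = 5.967 × 10^6
[tube #1]/[tube #5] = (factor to tube #5)/(factor to tube #1) = 5.967 × 10^6/16 = 3.73 × 10^5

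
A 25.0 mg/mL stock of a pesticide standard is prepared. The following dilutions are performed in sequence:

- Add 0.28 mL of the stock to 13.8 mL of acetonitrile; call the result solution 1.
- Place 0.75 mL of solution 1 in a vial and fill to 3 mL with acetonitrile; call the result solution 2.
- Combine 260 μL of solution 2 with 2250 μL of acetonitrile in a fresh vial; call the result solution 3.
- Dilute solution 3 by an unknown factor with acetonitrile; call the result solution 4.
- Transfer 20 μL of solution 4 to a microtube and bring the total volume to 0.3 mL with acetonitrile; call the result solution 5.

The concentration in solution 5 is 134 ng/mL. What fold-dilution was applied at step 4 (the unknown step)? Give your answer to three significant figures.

6.41-fold

Step 1: 0.28 mL + 13.8 mL = 14.08 mL total → factor 14.08/0.28 = 50.286
Step 2: 0.75 mL brought to 3 mL → factor 3/0.75 = 4
Step 3: 260 μL + 2250 μL = 2510 μL total → factor 2510/260 = 9.6538
Step 4: unknown factor x
Step 5: 20 μL brought to 0.3 mL → factor 300/20 = 15
Product of known-step factors = 29127
Overall factor = 25.0 mg/mL / (134 ng/mL) = 1.8657 × 10^5
x = 1.8657 × 10^5 / 29127 = 6.41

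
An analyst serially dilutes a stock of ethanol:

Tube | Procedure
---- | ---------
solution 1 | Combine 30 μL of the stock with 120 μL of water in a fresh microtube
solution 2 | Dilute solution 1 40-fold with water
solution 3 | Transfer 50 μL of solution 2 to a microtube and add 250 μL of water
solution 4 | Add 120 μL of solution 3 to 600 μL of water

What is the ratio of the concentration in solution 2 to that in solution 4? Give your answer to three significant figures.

Step 1: 30 μL + 120 μL = 150 μL total → factor 150/30 = 5
Step 2: 40-fold → factor 40
Step 3: 50 μL + 250 μL = 300 μL total → factor 300/50 = 6
Step 4: 120 μL + 600 μL = 720 μL total → factor 720/120 = 6
Dilution factor to solution 2 = 200; to solution 4 = 7200
[solution 2]/[solution 4] = (factor to solution 4)/(factor to solution 2) = 7200/200 = 36.0

36.0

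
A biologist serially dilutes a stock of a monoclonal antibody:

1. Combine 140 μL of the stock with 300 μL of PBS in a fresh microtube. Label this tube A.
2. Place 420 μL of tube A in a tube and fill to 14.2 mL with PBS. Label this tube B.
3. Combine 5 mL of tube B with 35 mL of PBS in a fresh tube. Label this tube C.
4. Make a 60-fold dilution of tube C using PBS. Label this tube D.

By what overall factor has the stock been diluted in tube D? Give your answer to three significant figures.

Step 1: 140 μL + 300 μL = 440 μL total → factor 440/140 = 3.1429
Step 2: 420 μL brought to 14.2 mL → factor 14200/420 = 33.81
Step 3: 5 mL + 35 mL = 40 mL total → factor 40/5 = 8
Step 4: 60-fold → factor 60
Overall dilution factor = 3.1429 × 33.81 × 8 × 60 = 51004

5.10 × 10^4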